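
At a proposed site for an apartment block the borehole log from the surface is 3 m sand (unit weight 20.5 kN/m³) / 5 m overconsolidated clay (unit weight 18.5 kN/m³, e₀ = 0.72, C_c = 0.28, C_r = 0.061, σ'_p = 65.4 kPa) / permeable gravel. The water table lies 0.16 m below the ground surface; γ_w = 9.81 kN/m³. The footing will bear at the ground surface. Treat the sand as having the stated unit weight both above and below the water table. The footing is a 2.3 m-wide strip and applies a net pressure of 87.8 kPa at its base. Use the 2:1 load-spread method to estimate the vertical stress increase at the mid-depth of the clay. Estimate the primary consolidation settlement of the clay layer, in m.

Mid-depth of clay below the ground surface: z = 3 + 5/2 = 5.5 m.
Total vertical stress at mid-clay: σ_v = 20.5×3 + 18.5×2.5 = 107.75 kPa.
Pore pressure: u = 9.81×(5.5 − 0.16) = 52.385 kPa.
Initial effective stress: σ'_0 = σ_v − u = 107.75 − 52.385 = 55.365 kPa.
Stress increase at mid-clay by the 2:1 spreading method:
Δσ = qB/(B+z) = 87.8×2.3/(2.3+5.5) = 25.89 kPa
Final effective stress: σ'_f = 55.365 + 25.89 = 81.255 kPa.
σ'_f = 81.255 > σ'_p = 65.4 kPa, so the stress path crosses the preconsolidation pressure — recompression up to σ'_p, then virgin compression beyond:
S_c = H/(1+e₀)·[C_r·log₁₀(σ'_p/σ'_0) + C_c·log₁₀(σ'_f/σ'_p)]
    = 5/1.72 × [0.061×log₁₀(65.4/55.365) + 0.28×log₁₀(81.255/65.4)]
    = 2.907 × [0.0044129 + 0.026396] = 0.08956 m

S_c ≈ 0.0896 m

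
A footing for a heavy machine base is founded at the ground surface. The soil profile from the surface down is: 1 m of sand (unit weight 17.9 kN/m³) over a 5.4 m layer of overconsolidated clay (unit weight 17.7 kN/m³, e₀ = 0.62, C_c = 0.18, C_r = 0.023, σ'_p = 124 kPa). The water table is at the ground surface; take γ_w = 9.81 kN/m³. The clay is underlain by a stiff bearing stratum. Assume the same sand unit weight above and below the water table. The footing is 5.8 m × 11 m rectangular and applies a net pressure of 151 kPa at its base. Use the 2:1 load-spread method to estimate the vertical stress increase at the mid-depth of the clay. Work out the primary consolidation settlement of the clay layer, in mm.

S_c ≈ 40.2 mm

Mid-depth of clay below the ground surface: z = 1 + 5.4/2 = 3.7 m.
Total vertical stress at mid-clay: σ_v = 17.9×1 + 17.7×2.7 = 65.69 kPa.
Pore pressure: u = 9.81×(3.7 − 0) = 36.297 kPa.
Initial effective stress: σ'_0 = σ_v − u = 65.69 − 36.297 = 29.393 kPa.
Stress increase at mid-clay by the 2:1 spreading method:
Δσ = qBL/((B+z)(L+z)) = 151×5.8×11/((5.8+3.7)(11+3.7)) = 68.985 kPa
Final effective stress: σ'_f = 29.393 + 68.985 = 98.378 kPa.
σ'_f = 98.378 ≤ σ'_p = 124 kPa, so the clay remains overconsolidated and only the recompression index applies:
S_c = C_r·H/(1+e₀)·log₁₀(σ'_f/σ'_0) = 0.023×5.4/1.62×log₁₀(98.378/29.393)
    = 0.076666 × 0.52465 = 0.04022 m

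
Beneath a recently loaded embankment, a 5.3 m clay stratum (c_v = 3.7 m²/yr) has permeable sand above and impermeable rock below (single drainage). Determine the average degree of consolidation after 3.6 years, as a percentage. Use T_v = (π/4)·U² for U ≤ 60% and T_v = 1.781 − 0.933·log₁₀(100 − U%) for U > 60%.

U ≈ 74.8 %

Drainage path length: H_d = H = 5.3 m (single drainage).
T_v = c_v·t/H_d² = 3.7×3.6/5.3² = 0.47419.
T_v = 0.47419 corresponds to the U > 60% branch:
U = 1 − 10^((1.781 − T_v)/0.933)/100 = 0.7484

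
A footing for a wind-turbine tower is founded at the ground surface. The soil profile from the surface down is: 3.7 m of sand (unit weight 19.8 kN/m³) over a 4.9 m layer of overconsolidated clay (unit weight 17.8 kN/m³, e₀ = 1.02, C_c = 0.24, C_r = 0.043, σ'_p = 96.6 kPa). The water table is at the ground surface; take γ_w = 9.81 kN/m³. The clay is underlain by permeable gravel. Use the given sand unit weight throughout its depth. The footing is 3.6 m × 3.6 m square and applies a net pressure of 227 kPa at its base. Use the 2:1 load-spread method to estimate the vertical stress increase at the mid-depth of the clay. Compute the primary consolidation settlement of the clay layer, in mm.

Mid-depth of clay below the ground surface: z = 3.7 + 4.9/2 = 6.15 m.
Total vertical stress at mid-clay: σ_v = 19.8×3.7 + 17.8×2.45 = 116.87 kPa.
Pore pressure: u = 9.81×(6.15 − 0) = 60.332 kPa.
Initial effective stress: σ'_0 = σ_v − u = 116.87 − 60.332 = 56.538 kPa.
Stress increase at mid-clay by the 2:1 spreading method:
Δσ = qBL/((B+z)(L+z)) = 227×3.6×3.6/((3.6+6.15)(3.6+6.15)) = 30.947 kPa
Final effective stress: σ'_f = 56.538 + 30.947 = 87.485 kPa.
σ'_f = 87.485 ≤ σ'_p = 96.6 kPa, so the clay remains overconsolidated and only the recompression index applies:
S_c = C_r·H/(1+e₀)·log₁₀(σ'_f/σ'_0) = 0.043×4.9/2.02×log₁₀(87.485/56.538)
    = 0.10431 × 0.18959 = 0.01978 m

S_c ≈ 19.8 mm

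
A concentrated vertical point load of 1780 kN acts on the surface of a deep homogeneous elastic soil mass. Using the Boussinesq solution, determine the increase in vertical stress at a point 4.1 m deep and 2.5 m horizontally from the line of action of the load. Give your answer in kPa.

Boussinesq vertical stress below a point load on an elastic half-space:
Δσ_z = 3P/(2πz²) · [1 + (r/z)²]^(−5/2)
r/z = 2.5/4.1 = 0.60976; [1+(r/z)²]^(−5/2) = 0.4537.
Δσ_z = 3×1780/(2π×4.1²) × 0.4537 = 50.558 × 0.4537 = 22.94 kPa

Δσ_z ≈ 22.9 kPa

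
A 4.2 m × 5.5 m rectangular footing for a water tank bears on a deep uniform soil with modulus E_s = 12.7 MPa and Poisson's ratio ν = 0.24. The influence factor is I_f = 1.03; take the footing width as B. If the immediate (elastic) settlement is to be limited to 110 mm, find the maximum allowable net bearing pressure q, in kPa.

E_s = 12.7 MPa = 12700 kPa.
S_e = q·B·(1−ν²)/E_s · I_f  ⇒  q = S_e·E_s / (B·(1−ν²)·I_f).
q = 0.11 × 12700 / (4.2 × 0.9424 × 1.03) = 342.7 kPa

q ≈ 343 kPa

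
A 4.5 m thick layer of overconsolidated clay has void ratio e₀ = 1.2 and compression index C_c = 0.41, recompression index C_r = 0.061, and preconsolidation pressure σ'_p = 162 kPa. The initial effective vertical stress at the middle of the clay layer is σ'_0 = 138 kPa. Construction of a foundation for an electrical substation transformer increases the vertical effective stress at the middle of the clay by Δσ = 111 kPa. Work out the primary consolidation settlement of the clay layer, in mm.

S_c ≈ 165 mm

Final effective stress: σ'_f = 138 + 111 = 249 kPa.
σ'_f = 249 > σ'_p = 162 kPa, so the stress path crosses the preconsolidation pressure — recompression up to σ'_p, then virgin compression beyond:
S_c = H/(1+e₀)·[C_r·log₁₀(σ'_p/σ'_0) + C_c·log₁₀(σ'_f/σ'_p)]
    = 4.5/2.2 × [0.061×log₁₀(162/138) + 0.41×log₁₀(249/162)]
    = 2.0455 × [0.0042478 + 0.076541] = 0.1653 m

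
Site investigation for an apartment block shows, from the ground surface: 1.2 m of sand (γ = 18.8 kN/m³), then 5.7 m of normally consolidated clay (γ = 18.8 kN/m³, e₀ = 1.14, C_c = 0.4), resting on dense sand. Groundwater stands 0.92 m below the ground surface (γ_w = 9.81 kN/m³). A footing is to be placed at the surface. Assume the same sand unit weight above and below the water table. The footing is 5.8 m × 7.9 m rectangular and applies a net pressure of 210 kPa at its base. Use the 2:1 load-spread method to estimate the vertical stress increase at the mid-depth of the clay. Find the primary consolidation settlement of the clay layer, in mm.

Mid-depth of clay below the ground surface: z = 1.2 + 5.7/2 = 4.05 m.
Total vertical stress at mid-clay: σ_v = 18.8×1.2 + 18.8×2.85 = 76.14 kPa.
Pore pressure: u = 9.81×(4.05 − 0.92) = 30.705 kPa.
Initial effective stress: σ'_0 = σ_v − u = 76.14 − 30.705 = 45.435 kPa.
Stress increase at mid-clay by the 2:1 spreading method:
Δσ = qBL/((B+z)(L+z)) = 210×5.8×7.9/((5.8+4.05)(7.9+4.05)) = 81.747 kPa
Final effective stress: σ'_f = σ'_0 + Δσ = 45.435 + 81.747 = 127.18 kPa.
Normally consolidated clay, so the full stress increment lies on the virgin compression line:
S_c = C_c·H/(1+e₀)·log₁₀(σ'_f/σ'_0) = 0.4×5.7/(1+1.14)×log₁₀(127.18/45.435)
    = 1.0654 × 0.44703 = 0.4763 m

S_c ≈ 476 mm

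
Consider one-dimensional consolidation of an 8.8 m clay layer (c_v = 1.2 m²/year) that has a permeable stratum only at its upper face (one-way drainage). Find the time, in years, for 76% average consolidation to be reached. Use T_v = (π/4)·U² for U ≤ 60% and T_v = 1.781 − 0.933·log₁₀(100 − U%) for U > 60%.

t ≈ 31.8 years

Drainage path length: H_d = H = 8.8 m (single drainage).
U > 60%: T_v = 1.781 − 0.933·log₁₀(100 − 76) = 0.49326.
t = T_v·H_d²/c_v = 0.49326×8.8²/1.2 = 31.83 years.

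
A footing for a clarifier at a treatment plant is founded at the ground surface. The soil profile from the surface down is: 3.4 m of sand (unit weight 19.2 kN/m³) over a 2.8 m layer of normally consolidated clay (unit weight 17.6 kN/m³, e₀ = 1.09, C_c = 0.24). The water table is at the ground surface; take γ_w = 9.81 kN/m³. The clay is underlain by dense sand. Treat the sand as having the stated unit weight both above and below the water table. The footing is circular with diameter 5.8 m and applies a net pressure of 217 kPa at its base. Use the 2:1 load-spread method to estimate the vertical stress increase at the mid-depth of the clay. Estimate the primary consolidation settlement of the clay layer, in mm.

Mid-depth of clay below the ground surface: z = 3.4 + 2.8/2 = 4.8 m.
Total vertical stress at mid-clay: σ_v = 19.2×3.4 + 17.6×1.4 = 89.92 kPa.
Pore pressure: u = 9.81×(4.8 − 0) = 47.088 kPa.
Initial effective stress: σ'_0 = σ_v − u = 89.92 − 47.088 = 42.832 kPa.
Stress increase at mid-clay by the 2:1 spreading method:
Δσ ≈ qD²/(D+z)² = 217×5.8²/(5.8+4.8)² = 64.969 kPa
Final effective stress: σ'_f = σ'_0 + Δσ = 42.832 + 64.969 = 107.8 kPa.
Normally consolidated clay, so the full stress increment lies on the virgin compression line:
S_c = C_c·H/(1+e₀)·log₁₀(σ'_f/σ'_0) = 0.24×2.8/(1+1.09)×log₁₀(107.8/42.832)
    = 0.32153 × 0.40085 = 0.1289 m

S_c ≈ 129 mm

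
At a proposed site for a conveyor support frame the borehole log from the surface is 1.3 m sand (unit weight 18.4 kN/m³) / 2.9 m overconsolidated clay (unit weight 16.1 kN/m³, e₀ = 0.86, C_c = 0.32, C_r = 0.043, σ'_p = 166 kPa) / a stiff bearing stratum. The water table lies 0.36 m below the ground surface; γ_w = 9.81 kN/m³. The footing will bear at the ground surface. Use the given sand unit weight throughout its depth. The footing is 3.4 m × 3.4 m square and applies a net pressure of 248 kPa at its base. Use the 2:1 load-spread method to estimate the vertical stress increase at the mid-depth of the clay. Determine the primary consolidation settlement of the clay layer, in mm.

Mid-depth of clay below the ground surface: z = 1.3 + 2.9/2 = 2.75 m.
Total vertical stress at mid-clay: σ_v = 18.4×1.3 + 16.1×1.45 = 47.265 kPa.
Pore pressure: u = 9.81×(2.75 − 0.36) = 23.446 kPa.
Initial effective stress: σ'_0 = σ_v − u = 47.265 − 23.446 = 23.819 kPa.
Stress increase at mid-clay by the 2:1 spreading method:
Δσ = qBL/((B+z)(L+z)) = 248×3.4×3.4/((3.4+2.75)(3.4+2.75)) = 75.798 kPa
Final effective stress: σ'_f = 23.819 + 75.798 = 99.617 kPa.
σ'_f = 99.617 ≤ σ'_p = 166 kPa, so the clay remains overconsolidated and only the recompression index applies:
S_c = C_r·H/(1+e₀)·log₁₀(σ'_f/σ'_0) = 0.043×2.9/1.86×log₁₀(99.617/23.819)
    = 0.067041 × 0.62141 = 0.04166 m

S_c ≈ 41.7 mm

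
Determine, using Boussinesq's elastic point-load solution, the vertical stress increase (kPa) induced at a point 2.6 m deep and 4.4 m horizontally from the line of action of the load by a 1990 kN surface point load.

Δσ_z ≈ 4.79 kPa

Boussinesq vertical stress below a point load on an elastic half-space:
Δσ_z = 3P/(2πz²) · [1 + (r/z)²]^(−5/2)
r/z = 4.4/2.6 = 1.6923; [1+(r/z)²]^(−5/2) = 0.034075.
Δσ_z = 3×1990/(2π×2.6²) × 0.034075 = 140.56 × 0.034075 = 4.79 kPa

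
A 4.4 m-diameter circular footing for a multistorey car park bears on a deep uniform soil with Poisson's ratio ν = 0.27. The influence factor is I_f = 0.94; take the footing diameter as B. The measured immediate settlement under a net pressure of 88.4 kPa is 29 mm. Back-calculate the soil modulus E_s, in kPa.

E_s ≈ 11700 kPa

S_e = q·B·(1−ν²)/E_s · I_f  ⇒  E_s = q·B·(1−ν²)·I_f / S_e.
E_s = 88.4 × 4.4 × 0.9271 × 0.94 / 0.029 = 11690 kPa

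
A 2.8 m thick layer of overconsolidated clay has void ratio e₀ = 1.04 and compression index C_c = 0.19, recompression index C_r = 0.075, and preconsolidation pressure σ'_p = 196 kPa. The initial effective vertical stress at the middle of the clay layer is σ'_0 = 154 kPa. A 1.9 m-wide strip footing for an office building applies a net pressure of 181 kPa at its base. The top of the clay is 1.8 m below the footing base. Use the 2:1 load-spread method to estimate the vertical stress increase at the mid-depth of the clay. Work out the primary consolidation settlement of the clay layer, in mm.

S_c ≈ 24.6 mm

Mid-depth of clay below the footing base: z = 1.8 + 2.8/2 = 3.2 m.
Stress increase at mid-clay by the 2:1 spreading method:
Δσ = qB/(B+z) = 181×1.9/(1.9+3.2) = 67.431 kPa
Final effective stress: σ'_f = 154 + 67.431 = 221.43 kPa.
σ'_f = 221.43 > σ'_p = 196 kPa, so the stress path crosses the preconsolidation pressure — recompression up to σ'_p, then virgin compression beyond:
S_c = H/(1+e₀)·[C_r·log₁₀(σ'_p/σ'_0) + C_c·log₁₀(σ'_f/σ'_p)]
    = 2.8/2.04 × [0.075×log₁₀(196/154) + 0.19×log₁₀(221.43/196)]
    = 1.3725 × [0.0078552 + 0.010066] = 0.0246 m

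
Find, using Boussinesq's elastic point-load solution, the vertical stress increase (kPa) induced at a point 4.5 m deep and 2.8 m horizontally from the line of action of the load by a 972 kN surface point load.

Boussinesq vertical stress below a point load on an elastic half-space:
Δσ_z = 3P/(2πz²) · [1 + (r/z)²]^(−5/2)
r/z = 2.8/4.5 = 0.62222; [1+(r/z)²]^(−5/2) = 0.44125.
Δσ_z = 3×972/(2π×4.5²) × 0.44125 = 22.918 × 0.44125 = 10.11 kPa

Δσ_z ≈ 10.1 kPa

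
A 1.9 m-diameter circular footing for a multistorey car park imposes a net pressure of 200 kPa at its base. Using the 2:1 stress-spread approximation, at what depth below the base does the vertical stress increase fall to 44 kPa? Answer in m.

2:1 spreading — at depth z the loaded area has grown by z in each plan dimension:
qD²/(D+z)² = Δσ_z ⇒ z = D(√(q/Δσ_z) − 1) = 1.9×(√(200/44) − 1) = 2.151 m

z ≈ 2.15 m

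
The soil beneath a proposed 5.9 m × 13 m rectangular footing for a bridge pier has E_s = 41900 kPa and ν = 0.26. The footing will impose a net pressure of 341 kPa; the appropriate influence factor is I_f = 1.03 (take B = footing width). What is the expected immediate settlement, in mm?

Immediate (elastic) settlement: S_e = q·B·(1−ν²)/E_s · I_f.
S_e = 341 × 5.9 × (1 − 0.26²) / 41900 × 1.03
    = 341 × 5.9 × 0.9324 / 41900 × 1.03
    = 0.04611 m = 46.11 mm

S_e ≈ 46.1 mm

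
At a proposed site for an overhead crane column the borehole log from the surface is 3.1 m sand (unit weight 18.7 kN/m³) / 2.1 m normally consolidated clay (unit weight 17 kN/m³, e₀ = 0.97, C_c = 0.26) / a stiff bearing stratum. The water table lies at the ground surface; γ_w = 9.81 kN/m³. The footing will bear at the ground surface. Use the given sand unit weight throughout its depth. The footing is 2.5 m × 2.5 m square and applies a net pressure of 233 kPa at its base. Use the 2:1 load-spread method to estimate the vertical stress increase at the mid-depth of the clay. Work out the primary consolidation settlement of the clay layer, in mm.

Mid-depth of clay below the ground surface: z = 3.1 + 2.1/2 = 4.15 m.
Total vertical stress at mid-clay: σ_v = 18.7×3.1 + 17×1.05 = 75.82 kPa.
Pore pressure: u = 9.81×(4.15 − 0) = 40.712 kPa.
Initial effective stress: σ'_0 = σ_v − u = 75.82 − 40.712 = 35.108 kPa.
Stress increase at mid-clay by the 2:1 spreading method:
Δσ = qBL/((B+z)(L+z)) = 233×2.5×2.5/((2.5+4.15)(2.5+4.15)) = 32.93 kPa
Final effective stress: σ'_f = σ'_0 + Δσ = 35.108 + 32.93 = 68.038 kPa.
Normally consolidated clay, so the full stress increment lies on the virgin compression line:
S_c = C_c·H/(1+e₀)·log₁₀(σ'_f/σ'_0) = 0.26×2.1/(1+0.97)×log₁₀(68.038/35.108)
    = 0.27716 × 0.28735 = 0.07964 m

S_c ≈ 79.6 mm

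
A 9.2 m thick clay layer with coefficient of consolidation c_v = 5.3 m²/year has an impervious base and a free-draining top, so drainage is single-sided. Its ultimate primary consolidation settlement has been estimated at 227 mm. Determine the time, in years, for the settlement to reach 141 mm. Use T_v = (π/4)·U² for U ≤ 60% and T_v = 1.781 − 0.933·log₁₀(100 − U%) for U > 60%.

t ≈ 4.92 years

Drainage path length: H_d = H = 9.2 m (single drainage).
U = S(t)/S_ult = 141/227 = 0.6211.
U > 60%: T_v = 1.781 − 0.933·log₁₀(100 − 62.115) = 0.30829.
t = T_v·H_d²/c_v = 0.30829×9.2²/5.3 = 4.923 years.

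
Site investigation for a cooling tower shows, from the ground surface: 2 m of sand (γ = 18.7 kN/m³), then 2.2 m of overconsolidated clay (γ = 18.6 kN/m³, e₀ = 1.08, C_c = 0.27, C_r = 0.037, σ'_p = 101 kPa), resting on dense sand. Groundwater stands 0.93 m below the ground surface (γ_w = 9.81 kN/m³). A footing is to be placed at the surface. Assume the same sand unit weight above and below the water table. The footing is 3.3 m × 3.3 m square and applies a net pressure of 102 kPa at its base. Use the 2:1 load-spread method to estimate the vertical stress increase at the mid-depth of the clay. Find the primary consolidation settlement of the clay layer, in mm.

Mid-depth of clay below the ground surface: z = 2 + 2.2/2 = 3.1 m.
Total vertical stress at mid-clay: σ_v = 18.7×2 + 18.6×1.1 = 57.86 kPa.
Pore pressure: u = 9.81×(3.1 − 0.93) = 21.288 kPa.
Initial effective stress: σ'_0 = σ_v − u = 57.86 − 21.288 = 36.572 kPa.
Stress increase at mid-clay by the 2:1 spreading method:
Δσ = qBL/((B+z)(L+z)) = 102×3.3×3.3/((3.3+3.1)(3.3+3.1)) = 27.119 kPa
Final effective stress: σ'_f = 36.572 + 27.119 = 63.691 kPa.
σ'_f = 63.691 ≤ σ'_p = 101 kPa, so the clay remains overconsolidated and only the recompression index applies:
S_c = C_r·H/(1+e₀)·log₁₀(σ'_f/σ'_0) = 0.037×2.2/2.08×log₁₀(63.691/36.572)
    = 0.039135 × 0.24093 = 0.009429 m

S_c ≈ 9.43 mm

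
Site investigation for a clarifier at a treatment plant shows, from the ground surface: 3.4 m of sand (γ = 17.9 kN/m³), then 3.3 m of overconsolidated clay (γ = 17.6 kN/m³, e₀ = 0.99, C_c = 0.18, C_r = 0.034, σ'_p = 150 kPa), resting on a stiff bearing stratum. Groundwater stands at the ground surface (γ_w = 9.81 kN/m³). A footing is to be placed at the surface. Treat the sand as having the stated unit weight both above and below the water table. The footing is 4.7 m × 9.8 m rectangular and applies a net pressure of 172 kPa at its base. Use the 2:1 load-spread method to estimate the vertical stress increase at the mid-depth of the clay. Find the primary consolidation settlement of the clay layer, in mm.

Mid-depth of clay below the ground surface: z = 3.4 + 3.3/2 = 5.05 m.
Total vertical stress at mid-clay: σ_v = 17.9×3.4 + 17.6×1.65 = 89.9 kPa.
Pore pressure: u = 9.81×(5.05 − 0) = 49.541 kPa.
Initial effective stress: σ'_0 = σ_v − u = 89.9 − 49.541 = 40.359 kPa.
Stress increase at mid-clay by the 2:1 spreading method:
Δσ = qBL/((B+z)(L+z)) = 172×4.7×9.8/((4.7+5.05)(9.8+5.05)) = 54.717 kPa
Final effective stress: σ'_f = 40.359 + 54.717 = 95.076 kPa.
σ'_f = 95.076 ≤ σ'_p = 150 kPa, so the clay remains overconsolidated and only the recompression index applies:
S_c = C_r·H/(1+e₀)·log₁₀(σ'_f/σ'_0) = 0.034×3.3/1.99×log₁₀(95.076/40.359)
    = 0.056382 × 0.37213 = 0.02098 m

S_c ≈ 21 mm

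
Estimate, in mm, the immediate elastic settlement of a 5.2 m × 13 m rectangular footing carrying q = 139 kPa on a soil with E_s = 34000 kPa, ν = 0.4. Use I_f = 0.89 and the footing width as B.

Immediate (elastic) settlement: S_e = q·B·(1−ν²)/E_s · I_f.
S_e = 139 × 5.2 × (1 − 0.4²) / 34000 × 0.89
    = 139 × 5.2 × 0.84 / 34000 × 0.89
    = 0.01589 m = 15.89 mm

S_e ≈ 15.9 mm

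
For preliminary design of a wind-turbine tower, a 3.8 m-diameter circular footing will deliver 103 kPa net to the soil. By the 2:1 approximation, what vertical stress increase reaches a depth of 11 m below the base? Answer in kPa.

By the 2:1 method the load spreads at 1 horizontal : 2 vertical, so at depth z the loaded area has grown by z in each plan dimension:
Δσ ≈ qD²/(D+z)² = 103×3.8²/(3.8+11)² = 6.7902 kPa

Δσ_z ≈ 6.79 kPa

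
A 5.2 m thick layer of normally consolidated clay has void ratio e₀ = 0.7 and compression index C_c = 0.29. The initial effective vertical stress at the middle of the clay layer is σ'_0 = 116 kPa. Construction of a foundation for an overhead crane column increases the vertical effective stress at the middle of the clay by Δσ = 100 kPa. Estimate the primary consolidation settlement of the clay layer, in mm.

Final effective stress: σ'_f = σ'_0 + Δσ = 116 + 100 = 216 kPa.
Normally consolidated clay, so the full stress increment lies on the virgin compression line:
S_c = C_c·H/(1+e₀)·log₁₀(σ'_f/σ'_0) = 0.29×5.2/(1+0.7)×log₁₀(216/116)
    = 0.88706 × 0.27 = 0.2395 m

S_c ≈ 240 mm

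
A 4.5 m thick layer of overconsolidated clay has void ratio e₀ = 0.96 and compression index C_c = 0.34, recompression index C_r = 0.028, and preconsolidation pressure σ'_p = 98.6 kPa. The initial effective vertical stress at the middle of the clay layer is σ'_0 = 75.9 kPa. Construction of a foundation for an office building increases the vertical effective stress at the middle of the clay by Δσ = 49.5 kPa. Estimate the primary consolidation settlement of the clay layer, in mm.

Final effective stress: σ'_f = 75.9 + 49.5 = 125.4 kPa.
σ'_f = 125.4 > σ'_p = 98.6 kPa, so the stress path crosses the preconsolidation pressure — recompression up to σ'_p, then virgin compression beyond:
S_c = H/(1+e₀)·[C_r·log₁₀(σ'_p/σ'_0) + C_c·log₁₀(σ'_f/σ'_p)]
    = 4.5/1.96 × [0.028×log₁₀(98.6/75.9) + 0.34×log₁₀(125.4/98.6)]
    = 2.2959 × [0.0031818 + 0.035503] = 0.08882 m

S_c ≈ 88.8 mm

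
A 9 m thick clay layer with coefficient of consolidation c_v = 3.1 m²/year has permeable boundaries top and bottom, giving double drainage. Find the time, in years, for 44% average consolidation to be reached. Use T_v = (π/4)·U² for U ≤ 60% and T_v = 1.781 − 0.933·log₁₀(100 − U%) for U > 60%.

t ≈ 0.993 years

Drainage path length: H_d = H/2 = 4.5 m (double drainage).
U ≤ 60%: T_v = (π/4)·U² = (π/4)×0.44² = 0.15205.
t = T_v·H_d²/c_v = 0.15205×4.5²/3.1 = 0.9932 years.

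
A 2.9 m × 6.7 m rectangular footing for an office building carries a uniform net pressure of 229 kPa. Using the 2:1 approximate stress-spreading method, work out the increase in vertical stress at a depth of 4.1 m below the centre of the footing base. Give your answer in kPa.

Δσ_z ≈ 58.9 kPa

By the 2:1 method the load spreads at 1 horizontal : 2 vertical, so at depth z the loaded area has grown by z in each plan dimension:
Δσ = qBL/((B+z)(L+z)) = 229×2.9×6.7/((2.9+4.1)(6.7+4.1)) = 58.855 kPa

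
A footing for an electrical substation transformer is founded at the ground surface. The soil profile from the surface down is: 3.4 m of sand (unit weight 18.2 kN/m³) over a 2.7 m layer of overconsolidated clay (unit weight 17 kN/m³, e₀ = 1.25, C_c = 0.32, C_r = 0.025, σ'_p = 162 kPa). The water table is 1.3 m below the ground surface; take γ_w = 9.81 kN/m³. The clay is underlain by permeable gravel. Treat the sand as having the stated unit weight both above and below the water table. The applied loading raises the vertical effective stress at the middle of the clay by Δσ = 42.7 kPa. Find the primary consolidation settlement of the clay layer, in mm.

S_c ≈ 7.93 mm

Mid-depth of clay below the ground surface: z = 3.4 + 2.7/2 = 4.75 m.
Total vertical stress at mid-clay: σ_v = 18.2×3.4 + 17×1.35 = 84.83 kPa.
Pore pressure: u = 9.81×(4.75 − 1.3) = 33.845 kPa.
Initial effective stress: σ'_0 = σ_v − u = 84.83 − 33.845 = 50.985 kPa.
Final effective stress: σ'_f = 50.985 + 42.7 = 93.685 kPa.
σ'_f = 93.685 ≤ σ'_p = 162 kPa, so the clay remains overconsolidated and only the recompression index applies:
S_c = C_r·H/(1+e₀)·log₁₀(σ'_f/σ'_0) = 0.025×2.7/2.25×log₁₀(93.685/50.985)
    = 0.03 × 0.26423 = 0.007927 m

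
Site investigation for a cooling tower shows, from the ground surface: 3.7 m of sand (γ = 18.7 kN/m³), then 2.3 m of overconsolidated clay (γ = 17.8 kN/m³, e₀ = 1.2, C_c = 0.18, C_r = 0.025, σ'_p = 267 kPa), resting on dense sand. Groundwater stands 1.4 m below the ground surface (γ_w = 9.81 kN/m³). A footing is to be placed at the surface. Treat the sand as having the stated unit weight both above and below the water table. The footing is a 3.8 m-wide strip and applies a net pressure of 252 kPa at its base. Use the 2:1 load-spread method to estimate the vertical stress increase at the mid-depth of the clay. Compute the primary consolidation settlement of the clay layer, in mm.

S_c ≈ 12.4 mm

Mid-depth of clay below the ground surface: z = 3.7 + 2.3/2 = 4.85 m.
Total vertical stress at mid-clay: σ_v = 18.7×3.7 + 17.8×1.15 = 89.66 kPa.
Pore pressure: u = 9.81×(4.85 − 1.4) = 33.845 kPa.
Initial effective stress: σ'_0 = σ_v − u = 89.66 − 33.845 = 55.815 kPa.
Stress increase at mid-clay by the 2:1 spreading method:
Δσ = qB/(B+z) = 252×3.8/(3.8+4.85) = 110.71 kPa
Final effective stress: σ'_f = 55.815 + 110.71 = 166.52 kPa.
σ'_f = 166.52 ≤ σ'_p = 267 kPa, so the clay remains overconsolidated and only the recompression index applies:
S_c = C_r·H/(1+e₀)·log₁₀(σ'_f/σ'_0) = 0.025×2.3/2.2×log₁₀(166.52/55.815)
    = 0.026138 × 0.47472 = 0.01241 m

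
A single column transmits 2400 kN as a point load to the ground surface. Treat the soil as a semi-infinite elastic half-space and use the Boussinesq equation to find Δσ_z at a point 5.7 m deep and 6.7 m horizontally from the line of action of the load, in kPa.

Boussinesq vertical stress below a point load on an elastic half-space:
Δσ_z = 3P/(2πz²) · [1 + (r/z)²]^(−5/2)
r/z = 6.7/5.7 = 1.1754; [1+(r/z)²]^(−5/2) = 0.11424.
Δσ_z = 3×2400/(2π×5.7²) × 0.11424 = 35.27 × 0.11424 = 4.029 kPa

Δσ_z ≈ 4.03 kPa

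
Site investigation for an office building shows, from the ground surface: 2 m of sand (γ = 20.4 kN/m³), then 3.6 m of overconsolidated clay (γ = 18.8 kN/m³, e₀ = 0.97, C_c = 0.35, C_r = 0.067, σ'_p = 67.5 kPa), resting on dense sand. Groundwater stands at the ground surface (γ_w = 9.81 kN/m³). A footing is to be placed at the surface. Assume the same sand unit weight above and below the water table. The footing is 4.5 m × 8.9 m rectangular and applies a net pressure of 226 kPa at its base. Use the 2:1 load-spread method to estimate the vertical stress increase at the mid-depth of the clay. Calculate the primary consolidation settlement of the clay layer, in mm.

S_c ≈ 199 mm

Mid-depth of clay below the ground surface: z = 2 + 3.6/2 = 3.8 m.
Total vertical stress at mid-clay: σ_v = 20.4×2 + 18.8×1.8 = 74.64 kPa.
Pore pressure: u = 9.81×(3.8 − 0) = 37.278 kPa.
Initial effective stress: σ'_0 = σ_v − u = 74.64 − 37.278 = 37.362 kPa.
Stress increase at mid-clay by the 2:1 spreading method:
Δσ = qBL/((B+z)(L+z)) = 226×4.5×8.9/((4.5+3.8)(8.9+3.8)) = 85.868 kPa
Final effective stress: σ'_f = 37.362 + 85.868 = 123.23 kPa.
σ'_f = 123.23 > σ'_p = 67.5 kPa, so the stress path crosses the preconsolidation pressure — recompression up to σ'_p, then virgin compression beyond:
S_c = H/(1+e₀)·[C_r·log₁₀(σ'_p/σ'_0) + C_c·log₁₀(σ'_f/σ'_p)]
    = 3.6/1.97 × [0.067×log₁₀(67.5/37.362) + 0.35×log₁₀(123.23/67.5)]
    = 1.8274 × [0.017211 + 0.091494] = 0.1986 m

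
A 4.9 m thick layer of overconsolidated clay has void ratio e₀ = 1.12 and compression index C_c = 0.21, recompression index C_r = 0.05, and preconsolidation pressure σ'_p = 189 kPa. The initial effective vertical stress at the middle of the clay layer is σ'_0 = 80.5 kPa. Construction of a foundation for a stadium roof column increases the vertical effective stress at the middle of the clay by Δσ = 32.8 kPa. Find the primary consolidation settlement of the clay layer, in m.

Final effective stress: σ'_f = 80.5 + 32.8 = 113.3 kPa.
σ'_f = 113.3 ≤ σ'_p = 189 kPa, so the clay remains overconsolidated and only the recompression index applies:
S_c = C_r·H/(1+e₀)·log₁₀(σ'_f/σ'_0) = 0.05×4.9/2.12×log₁₀(113.3/80.5)
    = 0.11557 × 0.14843 = 0.01715 m

S_c ≈ 0.0172 m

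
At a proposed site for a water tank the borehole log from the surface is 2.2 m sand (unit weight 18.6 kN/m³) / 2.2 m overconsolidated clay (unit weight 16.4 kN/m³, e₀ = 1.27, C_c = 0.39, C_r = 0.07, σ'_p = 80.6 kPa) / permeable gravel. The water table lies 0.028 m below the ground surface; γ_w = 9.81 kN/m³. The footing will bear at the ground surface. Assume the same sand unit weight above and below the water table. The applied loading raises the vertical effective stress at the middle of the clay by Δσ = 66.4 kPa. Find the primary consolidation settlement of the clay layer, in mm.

Mid-depth of clay below the ground surface: z = 2.2 + 2.2/2 = 3.3 m.
Total vertical stress at mid-clay: σ_v = 18.6×2.2 + 16.4×1.1 = 58.96 kPa.
Pore pressure: u = 9.81×(3.3 − 0.028) = 32.098 kPa.
Initial effective stress: σ'_0 = σ_v − u = 58.96 − 32.098 = 26.862 kPa.
Final effective stress: σ'_f = 26.862 + 66.4 = 93.262 kPa.
σ'_f = 93.262 > σ'_p = 80.6 kPa, so the stress path crosses the preconsolidation pressure — recompression up to σ'_p, then virgin compression beyond:
S_c = H/(1+e₀)·[C_r·log₁₀(σ'_p/σ'_0) + C_c·log₁₀(σ'_f/σ'_p)]
    = 2.2/2.27 × [0.07×log₁₀(80.6/26.862) + 0.39×log₁₀(93.262/80.6)]
    = 0.96916 × [0.033404 + 0.024714] = 0.05633 m

S_c ≈ 56.3 mm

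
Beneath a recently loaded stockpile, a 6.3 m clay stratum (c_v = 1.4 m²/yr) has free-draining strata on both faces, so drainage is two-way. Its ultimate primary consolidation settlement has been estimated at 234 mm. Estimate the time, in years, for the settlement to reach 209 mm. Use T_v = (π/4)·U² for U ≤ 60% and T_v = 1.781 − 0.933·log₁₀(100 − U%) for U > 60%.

Drainage path length: H_d = H/2 = 3.15 m (double drainage).
U = S(t)/S_ult = 209/234 = 0.8932.
U > 60%: T_v = 1.781 − 0.933·log₁₀(100 − 89.316) = 0.8212.
t = T_v·H_d²/c_v = 0.8212×3.15²/1.4 = 5.82 years.

t ≈ 5.82 years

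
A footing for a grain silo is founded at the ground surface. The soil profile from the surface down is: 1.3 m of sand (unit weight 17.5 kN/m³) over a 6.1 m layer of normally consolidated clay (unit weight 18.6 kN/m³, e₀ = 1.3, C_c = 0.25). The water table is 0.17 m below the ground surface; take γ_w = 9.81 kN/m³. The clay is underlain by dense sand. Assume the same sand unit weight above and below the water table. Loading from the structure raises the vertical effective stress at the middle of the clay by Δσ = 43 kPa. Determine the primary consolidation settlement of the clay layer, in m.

S_c ≈ 0.216 m

Mid-depth of clay below the ground surface: z = 1.3 + 6.1/2 = 4.35 m.
Total vertical stress at mid-clay: σ_v = 17.5×1.3 + 18.6×3.05 = 79.48 kPa.
Pore pressure: u = 9.81×(4.35 − 0.17) = 41.006 kPa.
Initial effective stress: σ'_0 = σ_v − u = 79.48 − 41.006 = 38.474 kPa.
Final effective stress: σ'_f = σ'_0 + Δσ = 38.474 + 43 = 81.474 kPa.
Normally consolidated clay, so the full stress increment lies on the virgin compression line:
S_c = C_c·H/(1+e₀)·log₁₀(σ'_f/σ'_0) = 0.25×6.1/(1+1.3)×log₁₀(81.474/38.474)
    = 0.66304 × 0.32585 = 0.2161 m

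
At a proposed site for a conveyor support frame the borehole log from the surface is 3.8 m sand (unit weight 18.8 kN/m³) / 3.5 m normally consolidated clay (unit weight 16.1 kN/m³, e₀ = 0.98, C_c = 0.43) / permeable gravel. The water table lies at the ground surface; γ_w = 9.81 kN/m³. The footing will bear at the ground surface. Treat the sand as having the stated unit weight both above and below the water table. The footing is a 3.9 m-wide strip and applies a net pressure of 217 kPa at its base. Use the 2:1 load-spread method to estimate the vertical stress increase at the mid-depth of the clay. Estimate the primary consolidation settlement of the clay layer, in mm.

S_c ≈ 361 mm

Mid-depth of clay below the ground surface: z = 3.8 + 3.5/2 = 5.55 m.
Total vertical stress at mid-clay: σ_v = 18.8×3.8 + 16.1×1.75 = 99.615 kPa.
Pore pressure: u = 9.81×(5.55 − 0) = 54.446 kPa.
Initial effective stress: σ'_0 = σ_v − u = 99.615 − 54.446 = 45.169 kPa.
Stress increase at mid-clay by the 2:1 spreading method:
Δσ = qB/(B+z) = 217×3.9/(3.9+5.55) = 89.556 kPa
Final effective stress: σ'_f = σ'_0 + Δσ = 45.169 + 89.556 = 134.72 kPa.
Normally consolidated clay, so the full stress increment lies on the virgin compression line:
S_c = C_c·H/(1+e₀)·log₁₀(σ'_f/σ'_0) = 0.43×3.5/(1+0.98)×log₁₀(134.72/45.169)
    = 0.7601 × 0.47459 = 0.3607 m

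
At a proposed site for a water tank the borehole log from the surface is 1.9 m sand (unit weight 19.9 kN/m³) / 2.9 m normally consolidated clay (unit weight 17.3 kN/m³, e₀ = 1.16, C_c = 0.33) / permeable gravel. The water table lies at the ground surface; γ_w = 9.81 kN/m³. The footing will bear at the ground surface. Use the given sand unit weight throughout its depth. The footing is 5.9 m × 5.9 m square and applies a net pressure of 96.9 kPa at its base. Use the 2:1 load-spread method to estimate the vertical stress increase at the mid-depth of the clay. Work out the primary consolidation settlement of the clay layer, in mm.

S_c ≈ 161 mm

Mid-depth of clay below the ground surface: z = 1.9 + 2.9/2 = 3.35 m.
Total vertical stress at mid-clay: σ_v = 19.9×1.9 + 17.3×1.45 = 62.895 kPa.
Pore pressure: u = 9.81×(3.35 − 0) = 32.864 kPa.
Initial effective stress: σ'_0 = σ_v − u = 62.895 − 32.864 = 30.031 kPa.
Stress increase at mid-clay by the 2:1 spreading method:
Δσ = qBL/((B+z)(L+z)) = 96.9×5.9×5.9/((5.9+3.35)(5.9+3.35)) = 39.423 kPa
Final effective stress: σ'_f = σ'_0 + Δσ = 30.031 + 39.423 = 69.454 kPa.
Normally consolidated clay, so the full stress increment lies on the virgin compression line:
S_c = C_c·H/(1+e₀)·log₁₀(σ'_f/σ'_0) = 0.33×2.9/(1+1.16)×log₁₀(69.454/30.031)
    = 0.44306 × 0.36413 = 0.1613 m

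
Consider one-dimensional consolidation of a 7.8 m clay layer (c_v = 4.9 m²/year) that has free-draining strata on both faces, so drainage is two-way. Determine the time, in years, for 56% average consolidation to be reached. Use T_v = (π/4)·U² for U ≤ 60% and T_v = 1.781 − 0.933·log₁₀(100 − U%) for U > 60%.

Drainage path length: H_d = H/2 = 3.9 m (double drainage).
U ≤ 60%: T_v = (π/4)·U² = (π/4)×0.56² = 0.2463.
t = T_v·H_d²/c_v = 0.2463×3.9²/4.9 = 0.7645 years.

t ≈ 0.765 years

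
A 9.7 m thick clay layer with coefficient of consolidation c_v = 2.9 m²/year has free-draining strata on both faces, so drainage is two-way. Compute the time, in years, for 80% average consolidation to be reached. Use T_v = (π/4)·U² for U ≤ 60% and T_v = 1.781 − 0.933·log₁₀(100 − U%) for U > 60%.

t ≈ 4.6 years

Drainage path length: H_d = H/2 = 4.85 m (double drainage).
U > 60%: T_v = 1.781 − 0.933·log₁₀(100 − 80) = 0.56714.
t = T_v·H_d²/c_v = 0.56714×4.85²/2.9 = 4.6 years.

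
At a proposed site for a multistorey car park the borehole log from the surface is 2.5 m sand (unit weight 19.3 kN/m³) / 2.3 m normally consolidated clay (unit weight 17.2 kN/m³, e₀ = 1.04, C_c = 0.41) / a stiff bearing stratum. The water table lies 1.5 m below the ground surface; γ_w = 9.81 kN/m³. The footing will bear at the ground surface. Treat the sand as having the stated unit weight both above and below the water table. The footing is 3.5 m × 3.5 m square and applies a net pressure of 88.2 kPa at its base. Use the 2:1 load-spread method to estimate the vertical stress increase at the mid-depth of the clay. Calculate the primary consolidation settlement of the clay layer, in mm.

Mid-depth of clay below the ground surface: z = 2.5 + 2.3/2 = 3.65 m.
Total vertical stress at mid-clay: σ_v = 19.3×2.5 + 17.2×1.15 = 68.03 kPa.
Pore pressure: u = 9.81×(3.65 − 1.5) = 21.091 kPa.
Initial effective stress: σ'_0 = σ_v − u = 68.03 − 21.091 = 46.939 kPa.
Stress increase at mid-clay by the 2:1 spreading method:
Δσ = qBL/((B+z)(L+z)) = 88.2×3.5×3.5/((3.5+3.65)(3.5+3.65)) = 21.135 kPa
Final effective stress: σ'_f = σ'_0 + Δσ = 46.939 + 21.135 = 68.074 kPa.
Normally consolidated clay, so the full stress increment lies on the virgin compression line:
S_c = C_c·H/(1+e₀)·log₁₀(σ'_f/σ'_0) = 0.41×2.3/(1+1.04)×log₁₀(68.074/46.939)
    = 0.46225 × 0.16145 = 0.07463 m

S_c ≈ 74.6 mm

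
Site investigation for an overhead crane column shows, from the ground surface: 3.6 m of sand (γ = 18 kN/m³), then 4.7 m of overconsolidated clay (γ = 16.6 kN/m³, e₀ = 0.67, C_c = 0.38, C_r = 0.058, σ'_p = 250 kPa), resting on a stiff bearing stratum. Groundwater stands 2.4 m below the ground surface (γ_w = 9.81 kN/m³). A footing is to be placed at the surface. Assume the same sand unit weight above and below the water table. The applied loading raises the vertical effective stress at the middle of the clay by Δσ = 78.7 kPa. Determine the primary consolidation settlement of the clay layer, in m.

Mid-depth of clay below the ground surface: z = 3.6 + 4.7/2 = 5.95 m.
Total vertical stress at mid-clay: σ_v = 18×3.6 + 16.6×2.35 = 103.81 kPa.
Pore pressure: u = 9.81×(5.95 − 2.4) = 34.825 kPa.
Initial effective stress: σ'_0 = σ_v − u = 103.81 − 34.825 = 68.985 kPa.
Final effective stress: σ'_f = 68.985 + 78.7 = 147.69 kPa.
σ'_f = 147.69 ≤ σ'_p = 250 kPa, so the clay remains overconsolidated and only the recompression index applies:
S_c = C_r·H/(1+e₀)·log₁₀(σ'_f/σ'_0) = 0.058×4.7/1.67×log₁₀(147.69/68.985)
    = 0.16324 × 0.3306 = 0.05397 m

S_c ≈ 0.054 m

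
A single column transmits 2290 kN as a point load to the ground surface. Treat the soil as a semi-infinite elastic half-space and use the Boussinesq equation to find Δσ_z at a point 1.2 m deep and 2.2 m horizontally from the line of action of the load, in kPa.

Δσ_z ≈ 19.1 kPa

Boussinesq vertical stress below a point load on an elastic half-space:
Δσ_z = 3P/(2πz²) · [1 + (r/z)²]^(−5/2)
r/z = 2.2/1.2 = 1.8333; [1+(r/z)²]^(−5/2) = 0.025177.
Δσ_z = 3×2290/(2π×1.2²) × 0.025177 = 759.3 × 0.025177 = 19.12 kPa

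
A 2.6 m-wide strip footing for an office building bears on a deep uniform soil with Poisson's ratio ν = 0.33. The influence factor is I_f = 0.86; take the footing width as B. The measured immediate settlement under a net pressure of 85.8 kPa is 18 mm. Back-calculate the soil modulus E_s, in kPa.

E_s ≈ 9500 kPa

S_e = q·B·(1−ν²)/E_s · I_f  ⇒  E_s = q·B·(1−ν²)·I_f / S_e.
E_s = 85.8 × 2.6 × 0.8911 × 0.86 / 0.018 = 9498 kPa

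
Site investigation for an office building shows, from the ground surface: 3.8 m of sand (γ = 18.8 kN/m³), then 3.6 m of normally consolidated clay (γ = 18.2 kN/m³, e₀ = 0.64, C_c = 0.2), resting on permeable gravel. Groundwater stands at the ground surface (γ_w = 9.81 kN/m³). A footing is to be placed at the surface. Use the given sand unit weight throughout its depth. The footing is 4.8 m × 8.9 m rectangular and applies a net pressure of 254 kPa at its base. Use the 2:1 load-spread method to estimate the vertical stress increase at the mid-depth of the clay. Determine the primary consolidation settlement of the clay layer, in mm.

Mid-depth of clay below the ground surface: z = 3.8 + 3.6/2 = 5.6 m.
Total vertical stress at mid-clay: σ_v = 18.8×3.8 + 18.2×1.8 = 104.2 kPa.
Pore pressure: u = 9.81×(5.6 − 0) = 54.936 kPa.
Initial effective stress: σ'_0 = σ_v − u = 104.2 − 54.936 = 49.264 kPa.
Stress increase at mid-clay by the 2:1 spreading method:
Δσ = qBL/((B+z)(L+z)) = 254×4.8×8.9/((4.8+5.6)(8.9+5.6)) = 71.955 kPa
Final effective stress: σ'_f = σ'_0 + Δσ = 49.264 + 71.955 = 121.22 kPa.
Normally consolidated clay, so the full stress increment lies on the virgin compression line:
S_c = C_c·H/(1+e₀)·log₁₀(σ'_f/σ'_0) = 0.2×3.6/(1+0.64)×log₁₀(121.22/49.264)
    = 0.43902 × 0.39104 = 0.1717 m

S_c ≈ 172 mm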